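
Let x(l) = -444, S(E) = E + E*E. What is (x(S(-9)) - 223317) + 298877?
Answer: 75116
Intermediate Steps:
S(E) = E + E**2
(x(S(-9)) - 223317) + 298877 = (-444 - 223317) + 298877 = -223761 + 298877 = 75116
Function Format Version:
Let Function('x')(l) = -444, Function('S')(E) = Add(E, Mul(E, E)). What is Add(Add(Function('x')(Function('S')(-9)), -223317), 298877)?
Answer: 75116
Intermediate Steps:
Function('S')(E) = Add(E, Pow(E, 2))
Add(Add(Function('x')(Function('S')(-9)), -223317), 298877) = Add(Add(-444, -223317), 298877) = Add(-223761, 298877) = 75116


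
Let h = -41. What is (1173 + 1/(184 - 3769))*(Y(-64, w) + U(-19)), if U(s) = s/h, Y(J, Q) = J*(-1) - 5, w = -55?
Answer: 10252287352/146985 ≈ 69751.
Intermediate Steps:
Y(J, Q) = -5 - J (Y(J, Q) = -J - 5 = -5 - J)
U(s) = -s/41 (U(s) = s/(-41) = -s/41)
(1173 + 1/(184 - 3769))*(Y(-64, w) + U(-19)) = (1173 + 1/(184 - 3769))*((-5 - 1*(-64)) - 1/41*(-19)) = (1173 + 1/(-3585))*((-5 + 64) + 19/41) = (1173 - 1/3585)*(59 + 19/41) = (4205204/3585)*(2438/41) = 10252287352/146985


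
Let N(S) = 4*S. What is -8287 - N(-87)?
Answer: -7939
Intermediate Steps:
-8287 - N(-87) = -8287 - 4*(-87) = -8287 - 1*(-348) = -8287 + 348 = -7939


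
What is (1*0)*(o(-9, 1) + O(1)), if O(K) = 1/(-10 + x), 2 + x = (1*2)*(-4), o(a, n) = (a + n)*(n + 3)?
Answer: 0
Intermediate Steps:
o(a, n) = (3 + n)*(a + n) (o(a, n) = (a + n)*(3 + n) = (3 + n)*(a + n))
x = -10 (x = -2 + (1*2)*(-4) = -2 + 2*(-4) = -2 - 8 = -10)
O(K) = -1/20 (O(K) = 1/(-10 - 10) = 1/(-20) = -1/20)
(1*0)*(o(-9, 1) + O(1)) = (1*0)*((1² + 3*(-9) + 3*1 - 9*1) - 1/20) = 0*((1 - 27 + 3 - 9) - 1/20) = 0*(-32 - 1/20) = 0*(-641/20) = 0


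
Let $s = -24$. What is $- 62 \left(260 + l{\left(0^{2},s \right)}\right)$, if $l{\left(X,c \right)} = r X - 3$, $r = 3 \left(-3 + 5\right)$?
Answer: $-15934$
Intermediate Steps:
$r = 6$ ($r = 3 \cdot 2 = 6$)
$l{\left(X,c \right)} = -3 + 6 X$ ($l{\left(X,c \right)} = 6 X - 3 = -3 + 6 X$)
$- 62 \left(260 + l{\left(0^{2},s \right)}\right) = - 62 \left(260 - \left(3 - 6 \cdot 0^{2}\right)\right) = - 62 \left(260 + \left(-3 + 6 \cdot 0\right)\right) = - 62 \left(260 + \left(-3 + 0\right)\right) = - 62 \left(260 - 3\right) = \left(-62\right) 257 = -15934$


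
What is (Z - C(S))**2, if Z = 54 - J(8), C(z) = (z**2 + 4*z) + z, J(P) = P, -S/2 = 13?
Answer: 250000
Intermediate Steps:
S = -26 (S = -2*13 = -26)
C(z) = z**2 + 5*z
Z = 46 (Z = 54 - 1*8 = 54 - 8 = 46)
(Z - C(S))**2 = (46 - (-26)*(5 - 26))**2 = (46 - (-26)*(-21))**2 = (46 - 1*546)**2 = (46 - 546)**2 = (-500)**2 = 250000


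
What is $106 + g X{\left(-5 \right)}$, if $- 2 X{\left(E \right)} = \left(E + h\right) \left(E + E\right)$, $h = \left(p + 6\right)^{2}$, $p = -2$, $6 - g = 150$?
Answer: $-7814$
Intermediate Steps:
$g = -144$ ($g = 6 - 150 = -144$)
$h = 16$ ($h = \left(-2 + 6\right)^{2} = 4^{2} = 16$)
$X{\left(E \right)} = - E \left(16 + E\right)$ ($X{\left(E \right)} = - \frac{\left(E + 16\right) \left(E + E\right)}{2} = - \frac{\left(16 + E\right) 2 E}{2} = - \frac{2 E \left(16 + E\right)}{2} = - E \left(16 + E\right)$)
$106 + g X{\left(-5 \right)} = 106 - 144 \left(\left(-1\right) \left(-5\right) \left(16 - 5\right)\right) = 106 - 144 \left(\left(-1\right) \left(-5\right) 11\right) = 106 - 7920 = -7814$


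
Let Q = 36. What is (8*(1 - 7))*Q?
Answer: -1728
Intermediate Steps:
(8*(1 - 7))*Q = (8*(1 - 7))*36 = (8*(-6))*36 = -48*36 = -1728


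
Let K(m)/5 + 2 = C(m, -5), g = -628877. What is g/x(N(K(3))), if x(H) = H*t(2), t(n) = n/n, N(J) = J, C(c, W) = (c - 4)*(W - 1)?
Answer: -628877/20 ≈ -31444.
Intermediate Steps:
C(c, W) = (-1 + W)*(-4 + c) (C(c, W) = (-4 + c)*(-1 + W) = (-1 + W)*(-4 + c))
K(m) = 110 - 30*m (K(m) = -10 + 5*(4 - m - 4*(-5) - 5*m) = -10 + 5*(4 - m + 20 - 5*m) = -10 + 5*(24 - 6*m) = -10 + (120 - 30*m) = 110 - 30*m)
t(n) = 1
x(H) = H (x(H) = H*1 = H)
g/x(N(K(3))) = -628877/(110 - 30*3) = -628877/(110 - 90) = -628877/20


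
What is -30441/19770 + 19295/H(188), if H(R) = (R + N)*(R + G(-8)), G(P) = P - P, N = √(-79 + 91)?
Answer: -115679877/116418940 - 19295*√3/3321208 ≈ -1.0037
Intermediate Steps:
N = 2*√3 (N = √12 = 2*√3 ≈ 3.4641)
G(P) = 0
H(R) = R*(R + 2*√3) (H(R) = (R + 2*√3)*(R + 0) = (R + 2*√3)*R = R*(R + 2*√3))
-30441/19770 + 19295/H(188) = -30441/19770 + 19295/((188*(188 + 2*√3))) = -30441*1/19770 + 19295/(35344 + 376*√3) = -10147/6590 + 19295/(35344 + 376*√3)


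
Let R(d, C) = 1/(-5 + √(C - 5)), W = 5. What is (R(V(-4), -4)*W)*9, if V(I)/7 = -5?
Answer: -225/34 - 135*I/34 ≈ -6.6176 - 3.9706*I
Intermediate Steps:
V(I) = -35 (V(I) = 7*(-5) = -35)
R(d, C) = 1/(-5 + √(-5 + C))
(R(V(-4), -4)*W)*9 = (5/(-5 + √(-5 - 4)))*9 = (5/(-5 + √(-9)))*9 = (5/(-5 + 3*I))*9 = (((-5 - 3*I)/34)*5)*9 = (5*(-5 - 3*I)/34)*9 = 45*(-5 - 3*I)/34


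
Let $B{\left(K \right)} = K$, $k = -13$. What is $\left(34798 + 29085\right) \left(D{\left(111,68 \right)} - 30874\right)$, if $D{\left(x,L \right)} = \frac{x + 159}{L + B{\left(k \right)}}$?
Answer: $- \frac{21692111480}{11} \approx -1.972 \cdot 10^{9}$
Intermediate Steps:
$D{\left(x,L \right)} = \frac{159 + x}{-13 + L}$ ($D{\left(x,L \right)} = \frac{x + 159}{L - 13} = \frac{159 + x}{-13 + L}$)
$\left(34798 + 29085\right) \left(D{\left(111,68 \right)} - 30874\right) = \left(34798 + 29085\right) \left(\frac{159 + 111}{-13 + 68} - 30874\right) = 63883 \left(\frac{1}{55} \cdot 270 - 30874\right) = 63883 \left(\frac{54}{11} - 30874\right) = 63883 \left(- \frac{339560}{11}\right) = - \frac{21692111480}{11}$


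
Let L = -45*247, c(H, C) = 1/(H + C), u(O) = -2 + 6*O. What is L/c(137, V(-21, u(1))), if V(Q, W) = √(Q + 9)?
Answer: -1522755 - 22230*I*√3 ≈ -1.5228e+6 - 38504.0*I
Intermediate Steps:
V(Q, W) = √(9 + Q)
c(H, C) = 1/(C + H)
L = -11115
L/c(137, V(-21, u(1))) = -(1522755 + 11115*√(9 - 21)) = -(1522755 + 22230*I*√3) = -11115*(137 + 2*I*√3) = -1522755 - 22230*I*√3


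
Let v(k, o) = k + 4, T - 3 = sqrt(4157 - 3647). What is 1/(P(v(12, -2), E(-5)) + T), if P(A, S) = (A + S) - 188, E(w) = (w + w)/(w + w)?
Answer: -28/4619 - sqrt(510)/27714 ≈ -0.0068768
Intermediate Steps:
E(w) = 1 (E(w) = (2*w)/((2*w)) = (2*w)*(1/(2*w)) = 1)
T = 3 + sqrt(510) (T = 3 + sqrt(4157 - 3647) = 3 + sqrt(510) ≈ 25.583)
v(k, o) = 4 + k
P(A, S) = -188 + A + S
1/(P(v(12, -2), E(-5)) + T) = 1/((-188 + (4 + 12) + 1) + (3 + sqrt(510))) = 1/((-188 + 16 + 1) + (3 + sqrt(510))) = 1/(-171 + (3 + sqrt(510))) = 1/(-168 + sqrt(510))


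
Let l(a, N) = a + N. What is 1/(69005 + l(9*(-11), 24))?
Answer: 1/68930 ≈ 1.4507e-5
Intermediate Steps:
l(a, N) = N + a
1/(69005 + l(9*(-11), 24)) = 1/(69005 + (24 + 9*(-11))) = 1/(69005 + (24 - 99)) = 1/(69005 - 75) = 1/68930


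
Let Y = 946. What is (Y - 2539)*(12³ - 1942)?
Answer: 340902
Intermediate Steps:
(Y - 2539)*(12³ - 1942) = (946 - 2539)*(12³ - 1942) = -1593*(1728 - 1942) = -1593*(-214) = 340902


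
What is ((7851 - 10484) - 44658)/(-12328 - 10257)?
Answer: 47291/22585 ≈ 2.0939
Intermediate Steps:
((7851 - 10484) - 44658)/(-12328 - 10257) = (-2633 - 44658)/(-22585) = -47291*(-1/22585) = 47291/22585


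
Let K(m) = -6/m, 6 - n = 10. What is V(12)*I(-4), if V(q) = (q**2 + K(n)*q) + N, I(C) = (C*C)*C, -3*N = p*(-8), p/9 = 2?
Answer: -13440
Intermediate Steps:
p = 18 (p = 9*2 = 18)
n = -4 (n = 6 - 1*10 = 6 - 10 = -4)
N = 48 (N = -6*(-8) = -1/3*(-144) = 48)
I(C) = C**3 (I(C) = C**2*C = C**3)
V(q) = 48 + q**2 + 3*q/2 (V(q) = (q**2 + (-6/(-4))*q) + 48 = (q**2 + (-6*(-1/4))*q) + 48 = (q**2 + 3*q/2) + 48 = 48 + q**2 + 3*q/2)
V(12)*I(-4) = (48 + 12**2 + (3/2)*12)*(-4)**3 = (48 + 144 + 18)*(-64) = 210*(-64) = -13440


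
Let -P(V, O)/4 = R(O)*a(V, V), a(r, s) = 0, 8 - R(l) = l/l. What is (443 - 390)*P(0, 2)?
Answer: 0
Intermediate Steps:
R(l) = 7 (R(l) = 8 - l/l = 8 - 1*1 = 8 - 1 = 7)
P(V, O) = 0 (P(V, O) = -28*0 = -4*0 = 0)
(443 - 390)*P(0, 2) = (443 - 390)*0 = 53*0 = 0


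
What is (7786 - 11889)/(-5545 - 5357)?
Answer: 4103/10902 ≈ 0.37635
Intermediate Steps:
(7786 - 11889)/(-5545 - 5357) = -4103/(-10902) = -4103*(-1/10902) = 4103/10902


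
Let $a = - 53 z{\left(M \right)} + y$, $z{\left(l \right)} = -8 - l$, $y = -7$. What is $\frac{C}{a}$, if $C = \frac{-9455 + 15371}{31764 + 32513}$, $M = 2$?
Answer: $\frac{348}{1977463} \approx 0.00017598$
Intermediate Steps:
$C = \frac{348}{3781}$ ($C = \frac{5916}{64277} = 5916 \cdot \frac{1}{64277} = \frac{348}{3781} \approx 0.092039$)
$a = 523$ ($a = - 53 \left(-8 - 2\right) - 7 = \left(-53\right) \left(-10\right) - 7 = 530 - 7 = 523$)
$\frac{C}{a} = \frac{348}{3781 \cdot 523} = \frac{348}{3781} \cdot \frac{1}{523} = \frac{348}{1977463}$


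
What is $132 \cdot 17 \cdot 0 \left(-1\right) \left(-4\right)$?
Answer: $0$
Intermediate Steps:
$132 \cdot 17 \cdot 0 \left(-1\right) \left(-4\right) = 2244 \cdot 0 \left(-4\right) = 2244 \cdot 0 = 0$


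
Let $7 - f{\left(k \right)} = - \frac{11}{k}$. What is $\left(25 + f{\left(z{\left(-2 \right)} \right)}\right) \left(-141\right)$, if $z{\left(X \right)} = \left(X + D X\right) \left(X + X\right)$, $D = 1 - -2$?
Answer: $- \frac{145935}{32} \approx -4560.5$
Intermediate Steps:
$D = 3$ ($D = 1 + 2 = 3$)
$z{\left(X \right)} = 8 X^{2}$ ($z{\left(X \right)} = \left(X + 3 X\right) \left(X + X\right) = 4 X 2 X = 8 X^{2}$)
$f{\left(k \right)} = 7 + \frac{11}{k}$ ($f{\left(k \right)} = 7 - - \frac{11}{k} = 7 + \frac{11}{k}$)
$\left(25 + f{\left(z{\left(-2 \right)} \right)}\right) \left(-141\right) = \left(25 + \left(7 + \frac{11}{8 \left(-2\right)^{2}}\right)\right) \left(-141\right) = \left(25 + \left(7 + \frac{11}{8 \cdot 4}\right)\right) \left(-141\right) = \left(25 + \left(7 + \frac{11}{32}\right)\right) \left(-141\right) = \left(25 + \frac{235}{32}\right) \left(-141\right) = \frac{1035}{32} \left(-141\right) = - \frac{145935}{32}$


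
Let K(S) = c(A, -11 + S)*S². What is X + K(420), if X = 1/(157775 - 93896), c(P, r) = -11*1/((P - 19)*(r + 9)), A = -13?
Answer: 704266051/4854804 ≈ 145.07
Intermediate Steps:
c(P, r) = -11/((-19 + P)*(9 + r)) (c(P, r) = -11*1/((-19 + P)*(9 + r)) = -11/((-19 + P)*(9 + r)))
X = 1/63879 ≈ 1.5655e-5
K(S) = -11*S²/(64 - 32*S) (K(S) = (-11/(-171 - 19*(-11 + S) + 9*(-13) - 13*(-11 + S)))*S² = (-11/(-171 + (209 - 19*S) - 117 + (143 - 13*S)))*S² = (-11/(64 - 32*S))*S² = -11*S²/(64 - 32*S))
X + K(420) = 1/63879 + (11/32)*420²/(-2 + 420) = 1/63879 + (11/32)*176400/418 = 1/63879 + (11/32)*176400*(1/418) = 1/63879 + 11025/76 = 704266051/4854804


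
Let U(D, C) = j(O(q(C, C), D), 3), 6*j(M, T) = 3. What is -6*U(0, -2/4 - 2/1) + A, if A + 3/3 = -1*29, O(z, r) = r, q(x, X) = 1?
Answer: -33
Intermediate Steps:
j(M, T) = 1/2 (j(M, T) = (1/6)*3 = 1/2)
U(D, C) = 1/2
A = -30 (A = -1 - 1*29 = -1 - 29 = -30)
-6*U(0, -2/4 - 2/1) + A = -6*1/2 - 30 = -3 - 30 = -33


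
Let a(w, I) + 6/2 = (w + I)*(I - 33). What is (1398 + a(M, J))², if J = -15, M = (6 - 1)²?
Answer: 837225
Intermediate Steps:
M = 25 (M = 5² = 25)
a(w, I) = -3 + (-33 + I)*(I + w) (a(w, I) = -3 + (w + I)*(I - 33) = -3 + (I + w)*(-33 + I) = -3 + (-33 + I)*(I + w))
(1398 + a(M, J))² = (1398 + (-3 + (-15)² - 33*(-15) - 33*25 - 15*25))² = (1398 + (-3 + 225 + 495 - 825 - 375))² = (1398 - 483)² = 915² = 837225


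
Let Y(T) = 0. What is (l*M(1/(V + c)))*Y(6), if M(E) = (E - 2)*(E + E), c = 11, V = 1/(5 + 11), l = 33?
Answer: 0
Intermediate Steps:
V = 1/16 ≈ 0.062500
M(E) = 2*E*(-2 + E) (M(E) = (-2 + E)*(2*E) = 2*E*(-2 + E))
(l*M(1/(V + c)))*Y(6) = (33*(2*(-2 + 1/(1/16 + 11))/(1/16 + 11)))*0 = (33*(2*(-2 + 1/(177/16))/(177/16)))*0 = (33*(2*(16/177)*(-2 + 16/177)))*0 = (33*(2*(16/177)*(-338/177)))*0 = (33*(-10816/31329))*0 = -118976/10443*0 = 0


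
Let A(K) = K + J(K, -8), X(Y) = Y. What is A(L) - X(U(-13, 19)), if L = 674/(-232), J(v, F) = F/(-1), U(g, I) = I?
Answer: -1613/116 ≈ -13.905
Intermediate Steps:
J(v, F) = -F (J(v, F) = F*(-1) = -F)
L = -337/116 (L = 674*(-1/232) = -337/116 ≈ -2.9052)
A(K) = 8 + K (A(K) = K - 1*(-8) = K + 8 = 8 + K)
A(L) - X(U(-13, 19)) = (8 - 337/116) - 1*19 = 591/116 - 19 = -1613/116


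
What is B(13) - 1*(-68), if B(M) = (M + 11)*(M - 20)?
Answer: -100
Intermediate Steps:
B(M) = (-20 + M)*(11 + M) (B(M) = (11 + M)*(-20 + M) = (-20 + M)*(11 + M))
B(13) - 1*(-68) = (-220 + 13² - 9*13) - 1*(-68) = (-220 + 169 - 117) + 68 = -168 + 68 = -100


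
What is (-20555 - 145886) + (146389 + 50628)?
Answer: 30576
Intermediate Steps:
(-20555 - 145886) + (146389 + 50628) = -166441 + 197017 = 30576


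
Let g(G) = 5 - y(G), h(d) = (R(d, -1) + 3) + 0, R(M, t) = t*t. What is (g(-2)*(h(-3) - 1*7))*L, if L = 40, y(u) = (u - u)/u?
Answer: -600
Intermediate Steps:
R(M, t) = t²
y(u) = 0 (y(u) = 0/u = 0)
h(d) = 4 (h(d) = ((-1)² + 3) + 0 = (1 + 3) + 0 = 4 + 0 = 4)
g(G) = 5 (g(G) = 5 - 1*0 = 5 + 0 = 5)
(g(-2)*(h(-3) - 1*7))*L = (5*(4 - 1*7))*40 = (5*(4 - 7))*40 = (5*(-3))*40 = -15*40 = -600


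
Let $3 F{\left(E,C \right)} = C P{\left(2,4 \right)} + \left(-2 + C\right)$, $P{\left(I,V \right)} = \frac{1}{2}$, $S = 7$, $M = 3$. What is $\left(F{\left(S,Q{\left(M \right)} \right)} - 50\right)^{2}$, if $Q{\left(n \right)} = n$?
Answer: $\frac{87025}{36} \approx 2417.4$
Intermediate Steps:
$P{\left(I,V \right)} = \frac{1}{2}$
$F{\left(E,C \right)} = - \frac{2}{3} + \frac{C}{2}$ ($F{\left(E,C \right)} = \frac{C \frac{1}{2} + \left(-2 + C\right)}{3} = \frac{\frac{C}{2} + \left(-2 + C\right)}{3} = \frac{-2 + \frac{3 C}{2}}{3} = - \frac{2}{3} + \frac{C}{2}$)
$\left(F{\left(S,Q{\left(M \right)} \right)} - 50\right)^{2} = \left(\left(- \frac{2}{3} + \frac{1}{2} \cdot 3\right) - 50\right)^{2} = \left(\left(- \frac{2}{3} + \frac{3}{2}\right) - 50\right)^{2} = \left(\frac{5}{6} - 50\right)^{2} = \left(- \frac{295}{6}\right)^{2} = \frac{87025}{36}$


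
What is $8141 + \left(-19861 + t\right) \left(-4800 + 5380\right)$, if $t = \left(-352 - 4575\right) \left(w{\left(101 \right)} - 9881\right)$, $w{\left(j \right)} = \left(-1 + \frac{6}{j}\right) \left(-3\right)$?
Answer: $\frac{2849913316221}{101} \approx 2.8217 \cdot 10^{10}$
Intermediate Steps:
$w{\left(j \right)} = 3 - \frac{18}{j}$
$t = \frac{4915648192}{101}$ ($t = \left(-352 - 4575\right) \left(\left(3 - \frac{18}{101}\right) - 9881\right) = - 4927 \left(\left(3 - \frac{18}{101}\right) - 9881\right) = - 4927 \left(\frac{285}{101} - 9881\right) = \left(-4927\right) \left(- \frac{997696}{101}\right) = \frac{4915648192}{101} \approx 4.867 \cdot 10^{7}$)
$8141 + \left(-19861 + t\right) \left(-4800 + 5380\right) = 8141 + \left(-19861 + \frac{4915648192}{101}\right) \left(-4800 + 5380\right) = 8141 + \frac{4913642231}{101} \cdot 580 = 8141 + \frac{2849912493980}{101} = \frac{2849913316221}{101}$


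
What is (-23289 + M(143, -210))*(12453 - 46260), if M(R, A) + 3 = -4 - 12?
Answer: 787973556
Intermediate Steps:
M(R, A) = -19 (M(R, A) = -3 + (-4 - 12) = -3 - 16 = -19)
(-23289 + M(143, -210))*(12453 - 46260) = (-23289 - 19)*(12453 - 46260) = -23308*(-33807) = 787973556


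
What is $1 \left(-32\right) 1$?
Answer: $-32$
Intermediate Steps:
$1 \left(-32\right) 1 = \left(-32\right) 1 = -32$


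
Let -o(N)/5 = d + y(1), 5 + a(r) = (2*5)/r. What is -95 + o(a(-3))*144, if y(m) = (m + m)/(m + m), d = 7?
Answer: -5855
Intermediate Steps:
a(r) = -5 + 10/r (a(r) = -5 + (2*5)/r = -5 + 10/r)
y(m) = 1 (y(m) = (2*m)/((2*m)) = (2*m)*(1/(2*m)) = 1)
o(N) = -40 (o(N) = -5*(7 + 1) = -5*8 = -40)
-95 + o(a(-3))*144 = -95 - 40*144 = -95 - 5760 = -5855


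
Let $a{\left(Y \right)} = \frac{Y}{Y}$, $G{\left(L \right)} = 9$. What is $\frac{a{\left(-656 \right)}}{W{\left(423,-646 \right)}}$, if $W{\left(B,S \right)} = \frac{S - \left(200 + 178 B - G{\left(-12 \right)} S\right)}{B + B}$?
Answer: $- \frac{47}{4553} \approx -0.010323$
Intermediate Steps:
$W{\left(B,S \right)} = \frac{-200 - 178 B + 10 S}{2 B}$ ($W{\left(B,S \right)} = \frac{S - \left(200 - 9 S + 178 B\right)}{B + B} = \frac{S - \left(200 - 9 S + 178 B\right)}{2 B} = \left(-200 - 178 B + 10 S\right) \frac{1}{2 B} = \frac{-200 - 178 B + 10 S}{2 B}$)
$a{\left(Y \right)} = 1$
$\frac{a{\left(-656 \right)}}{W{\left(423,-646 \right)}} = 1 \frac{1}{\frac{1}{423} \left(-100 - 37647 + 5 \left(-646\right)\right)} = 1 \frac{1}{\frac{1}{423} \left(-100 - 37647 - 3230\right)} = 1 \frac{1}{\frac{1}{423} \left(-40977\right)} = 1 \frac{1}{- \frac{4553}{47}} = 1 \left(- \frac{47}{4553}\right) = - \frac{47}{4553}$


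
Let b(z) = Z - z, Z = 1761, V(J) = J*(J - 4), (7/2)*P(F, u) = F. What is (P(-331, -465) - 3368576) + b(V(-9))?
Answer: -23569186/7 ≈ -3.3670e+6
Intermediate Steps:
P(F, u) = 2*F/7
V(J) = J*(-4 + J)
b(z) = 1761 - z
(P(-331, -465) - 3368576) + b(V(-9)) = ((2/7)*(-331) - 3368576) + (1761 - (-9)*(-4 - 9)) = (-662/7 - 3368576) + (1761 - (-9)*(-13)) = -23580694/7 + (1761 - 1*117) = -23580694/7 + (1761 - 117) = -23580694/7 + 1644 = -23569186/7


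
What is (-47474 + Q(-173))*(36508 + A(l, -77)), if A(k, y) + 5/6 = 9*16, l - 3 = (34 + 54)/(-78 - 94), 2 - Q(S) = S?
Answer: -10401381193/6 ≈ -1.7336e+9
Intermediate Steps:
Q(S) = 2 - S
l = 107/43 (l = 3 + (34 + 54)/(-78 - 94) = 3 + 88/(-172) = 3 + 88*(-1/172) = 3 - 22/43 = 107/43 ≈ 2.4884)
A(k, y) = 859/6 (A(k, y) = -5/6 + 9*16 = -5/6 + 144 = 859/6)
(-47474 + Q(-173))*(36508 + A(l, -77)) = (-47474 + (2 - 1*(-173)))*(36508 + 859/6) = (-47474 + (2 + 173))*(219907/6) = (-47474 + 175)*(219907/6) = -47299*219907/6 = -10401381193/6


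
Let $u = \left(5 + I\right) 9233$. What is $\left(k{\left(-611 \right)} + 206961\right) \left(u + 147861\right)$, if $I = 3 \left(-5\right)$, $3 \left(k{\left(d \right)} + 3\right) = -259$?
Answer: $\frac{34463371565}{3} \approx 1.1488 \cdot 10^{10}$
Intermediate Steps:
$k{\left(d \right)} = - \frac{268}{3}$ ($k{\left(d \right)} = -3 + \frac{1}{3} \left(-259\right) = -3 - \frac{259}{3} = - \frac{268}{3}$)
$I = -15$
$u = -92330$ ($u = \left(5 - 15\right) 9233 = \left(-10\right) 9233 = -92330$)
$\left(k{\left(-611 \right)} + 206961\right) \left(u + 147861\right) = \left(- \frac{268}{3} + 206961\right) \left(-92330 + 147861\right) = \frac{620615}{3} \cdot 55531 = \frac{34463371565}{3}$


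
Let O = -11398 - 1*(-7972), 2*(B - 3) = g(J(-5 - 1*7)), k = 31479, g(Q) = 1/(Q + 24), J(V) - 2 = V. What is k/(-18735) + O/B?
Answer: -119992453/106165 ≈ -1130.2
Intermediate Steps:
J(V) = 2 + V
g(Q) = 1/(24 + Q)
B = 85/28 (B = 3 + 1/(2*(24 + (2 + (-5 - 1*7)))) = 3 + 1/(2*(24 + (2 + (-5 - 7)))) = 3 + 1/(2*(24 + (2 - 12))) = 3 + 1/(2*(24 - 10)) = 3 + (½)/14 = 3 + (½)*(1/14) = 3 + 1/28 = 85/28 ≈ 3.0357)
O = -3426 (O = -11398 + 7972 = -3426)
k/(-18735) + O/B = 31479/(-18735) - 3426/85/28 = 31479*(-1/18735) - 3426*28/85 = -10493/6245 - 95928/85 = -119992453/106165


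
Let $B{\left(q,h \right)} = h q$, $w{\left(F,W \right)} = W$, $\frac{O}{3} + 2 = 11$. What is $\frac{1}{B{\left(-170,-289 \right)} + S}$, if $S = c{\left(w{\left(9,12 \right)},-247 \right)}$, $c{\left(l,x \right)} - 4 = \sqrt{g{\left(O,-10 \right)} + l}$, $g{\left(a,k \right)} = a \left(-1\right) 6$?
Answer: $\frac{8189}{402358351} - \frac{5 i \sqrt{6}}{2414150106} \approx 2.0353 \cdot 10^{-5} - 5.0732 \cdot 10^{-9} i$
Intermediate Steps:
$O = 27$ ($O = -6 + 3 \cdot 11 = -6 + 33 = 27$)
$g{\left(a,k \right)} = - 6 a$ ($g{\left(a,k \right)} = - a 6 = - 6 a$)
$c{\left(l,x \right)} = 4 + \sqrt{-162 + l}$ ($c{\left(l,x \right)} = 4 + \sqrt{\left(-6\right) 27 + l} = 4 + \sqrt{-162 + l}$)
$S = 4 + 5 i \sqrt{6}$ ($S = 4 + \sqrt{-162 + 12} = 4 + \sqrt{-150} = 4 + 5 i \sqrt{6} \approx 4.0 + 12.247 i$)
$\frac{1}{B{\left(-170,-289 \right)} + S} = \frac{1}{\left(-289\right) \left(-170\right) + \left(4 + 5 i \sqrt{6}\right)} = \frac{1}{49130 + \left(4 + 5 i \sqrt{6}\right)} = \frac{1}{49134 + 5 i \sqrt{6}}$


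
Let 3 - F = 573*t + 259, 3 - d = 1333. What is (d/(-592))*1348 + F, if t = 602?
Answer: -25320843/74 ≈ -3.4217e+5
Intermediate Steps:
d = -1330 (d = 3 - 1*1333 = 3 - 1333 = -1330)
F = -345202 (F = 3 - (573*602 + 259) = 3 - (344946 + 259) = 3 - 1*345205 = 3 - 345205 = -345202)
(d/(-592))*1348 + F = -1330/(-592)*1348 - 345202 = -1330*(-1/592)*1348 - 345202 = (665/296)*1348 - 345202 = 224105/74 - 345202 = -25320843/74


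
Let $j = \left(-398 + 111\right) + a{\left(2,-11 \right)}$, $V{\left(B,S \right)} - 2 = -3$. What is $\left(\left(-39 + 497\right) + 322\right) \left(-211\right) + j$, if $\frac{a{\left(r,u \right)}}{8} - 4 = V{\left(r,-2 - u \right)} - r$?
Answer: $-164859$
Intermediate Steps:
$V{\left(B,S \right)} = -1$ ($V{\left(B,S \right)} = 2 - 3 = -1$)
$a{\left(r,u \right)} = 24 - 8 r$ ($a{\left(r,u \right)} = 32 + 8 \left(-1 - r\right) = 32 - \left(8 + 8 r\right) = 24 - 8 r$)
$j = -279$ ($j = \left(-398 + 111\right) + \left(24 - 16\right) = -287 + \left(24 - 16\right) = -287 + 8 = -279$)
$\left(\left(-39 + 497\right) + 322\right) \left(-211\right) + j = \left(\left(-39 + 497\right) + 322\right) \left(-211\right) - 279 = \left(458 + 322\right) \left(-211\right) - 279 = 780 \left(-211\right) - 279 = -164580 - 279 = -164859$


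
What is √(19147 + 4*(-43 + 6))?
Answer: 3*√2111 ≈ 137.84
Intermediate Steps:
√(19147 + 4*(-43 + 6)) = √(19147 + 4*(-37)) = √(19147 - 148) = √18999 = 3*√2111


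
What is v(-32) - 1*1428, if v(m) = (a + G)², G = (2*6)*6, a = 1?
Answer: 3901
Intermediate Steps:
G = 72 (G = 12*6 = 72)
v(m) = 5329 (v(m) = (1 + 72)² = 73² = 5329)
v(-32) - 1*1428 = 5329 - 1*1428 = 5329 - 1428 = 3901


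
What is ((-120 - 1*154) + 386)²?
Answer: 12544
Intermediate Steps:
((-120 - 1*154) + 386)² = ((-120 - 154) + 386)² = (-274 + 386)² = 112² = 12544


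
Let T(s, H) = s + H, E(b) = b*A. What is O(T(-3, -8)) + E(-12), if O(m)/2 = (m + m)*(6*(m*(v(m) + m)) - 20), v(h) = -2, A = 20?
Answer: -37112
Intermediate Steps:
E(b) = 20*b (E(b) = b*20 = 20*b)
T(s, H) = H + s
O(m) = 4*m*(-20 + 6*m*(-2 + m)) (O(m) = 2*((m + m)*(6*(m*(-2 + m)) - 20)) = 2*((2*m)*(6*m*(-2 + m) - 20)) = 2*((2*m)*(-20 + 6*m*(-2 + m))) = 2*(2*m*(-20 + 6*m*(-2 + m))) = 4*m*(-20 + 6*m*(-2 + m)))
O(T(-3, -8)) + E(-12) = 8*(-8 - 3)*(-10 - 6*(-8 - 3) + 3*(-8 - 3)²) + 20*(-12) = 8*(-11)*(-10 - 6*(-11) + 3*(-11)²) - 240 = 8*(-11)*(-10 + 66 + 3*121) - 240 = 8*(-11)*(-10 + 66 + 363) - 240 = 8*(-11)*419 - 240 = -36872 - 240 = -37112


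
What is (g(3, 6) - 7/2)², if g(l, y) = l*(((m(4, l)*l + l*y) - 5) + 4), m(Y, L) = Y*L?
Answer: 96721/4 ≈ 24180.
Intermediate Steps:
m(Y, L) = L*Y
g(l, y) = l*(-1 + 4*l² + l*y) (g(l, y) = l*((((l*4)*l + l*y) - 5) + 4) = l*((((4*l)*l + l*y) - 5) + 4) = l*(((4*l² + l*y) - 5) + 4) = l*((-5 + 4*l² + l*y) + 4) = l*(-1 + 4*l² + l*y))
(g(3, 6) - 7/2)² = (3*(-1 + 4*3² + 3*6) - 7/2)² = (3*(-1 + 4*9 + 18) - 7*½)² = (3*(-1 + 36 + 18) - 7/2)² = (3*53 - 7/2)² = (159 - 7/2)² = (311/2)² = 96721/4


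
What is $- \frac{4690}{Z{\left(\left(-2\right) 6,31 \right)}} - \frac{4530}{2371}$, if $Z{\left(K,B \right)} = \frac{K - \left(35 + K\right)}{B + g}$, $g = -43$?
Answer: $- \frac{3817098}{2371} \approx -1609.9$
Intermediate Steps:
$Z{\left(K,B \right)} = - \frac{35}{-43 + B}$ ($Z{\left(K,B \right)} = \frac{K - \left(35 + K\right)}{B - 43} = - \frac{35}{-43 + B}$)
$- \frac{4690}{Z{\left(\left(-2\right) 6,31 \right)}} - \frac{4530}{2371} = - \frac{4690}{\left(-35\right) \frac{1}{-43 + 31}} - \frac{4530}{2371} = - \frac{4690}{\left(-35\right) \frac{1}{-12}} - \frac{4530}{2371} = - \frac{4690}{\left(-35\right) \left(- \frac{1}{12}\right)} - \frac{4530}{2371} = - \frac{4690}{\frac{35}{12}} - \frac{4530}{2371} = \left(-4690\right) \frac{12}{35} - \frac{4530}{2371} = -1608 - \frac{4530}{2371} = - \frac{3817098}{2371}$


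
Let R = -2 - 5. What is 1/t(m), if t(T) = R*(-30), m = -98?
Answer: 1/210 ≈ 0.0047619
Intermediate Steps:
R = -7
t(T) = 210 (t(T) = -7*(-30) = 210)
1/t(m) = 1/210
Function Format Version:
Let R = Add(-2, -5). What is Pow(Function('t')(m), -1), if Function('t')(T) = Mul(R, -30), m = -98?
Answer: Rational(1, 210) ≈ 0.0047619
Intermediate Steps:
R = -7
Function('t')(T) = 210 (Function('t')(T) = Mul(-7, -30) = 210)
Pow(Function('t')(m), -1) = Pow(210, -1) = Rational(1, 210)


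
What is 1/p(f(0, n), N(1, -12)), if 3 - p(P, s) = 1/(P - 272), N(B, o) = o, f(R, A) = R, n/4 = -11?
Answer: 272/817 ≈ 0.33293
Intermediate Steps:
n = -44 (n = 4*(-11) = -44)
p(P, s) = 3 - 1/(-272 + P) (p(P, s) = 3 - 1/(P - 272) = 3 - 1/(-272 + P))
1/p(f(0, n), N(1, -12)) = 1/((-817 + 3*0)/(-272 + 0)) = 1/((-817 + 0)/(-272)) = 1/(-1/272*(-817)) = 1/(817/272) = 272/817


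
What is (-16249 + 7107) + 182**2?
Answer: 23982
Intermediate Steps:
(-16249 + 7107) + 182**2 = -9142 + 33124 = 23982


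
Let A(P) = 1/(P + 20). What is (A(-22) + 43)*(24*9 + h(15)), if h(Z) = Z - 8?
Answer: 18955/2 ≈ 9477.5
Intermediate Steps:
A(P) = 1/(20 + P)
h(Z) = -8 + Z
(A(-22) + 43)*(24*9 + h(15)) = (1/(20 - 22) + 43)*(24*9 + (-8 + 15)) = (1/(-2) + 43)*(216 + 7) = (-1/2 + 43)*223 = (85/2)*223 = 18955/2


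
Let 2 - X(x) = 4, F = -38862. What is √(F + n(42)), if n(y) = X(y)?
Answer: 4*I*√2429 ≈ 197.14*I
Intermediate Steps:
X(x) = -2 (X(x) = 2 - 1*4 = 2 - 4 = -2)
n(y) = -2
√(F + n(42)) = √(-38862 - 2) = √(-38864) = 4*I*√2429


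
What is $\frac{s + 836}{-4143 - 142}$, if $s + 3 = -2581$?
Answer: $\frac{1748}{4285} \approx 0.40793$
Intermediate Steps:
$s = -2584$ ($s = -3 - 2581 = -2584$)
$\frac{s + 836}{-4143 - 142} = \frac{-2584 + 836}{-4143 - 142} = - \frac{1748}{-4285} = \left(-1748\right) \left(- \frac{1}{4285}\right) = \frac{1748}{4285}$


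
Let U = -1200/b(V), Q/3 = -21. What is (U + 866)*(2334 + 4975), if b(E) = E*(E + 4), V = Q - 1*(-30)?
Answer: 2016216886/319 ≈ 6.3204e+6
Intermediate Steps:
Q = -63 (Q = 3*(-21) = -63)
V = -33 (V = -63 - 1*(-30) = -63 + 30 = -33)
b(E) = E*(4 + E)
U = -400/319 (U = -1200*(-1/(33*(4 - 33))) = -1200/((-33*(-29))) = -1200/957 = -1200*1/957 = -400/319 ≈ -1.2539)
(U + 866)*(2334 + 4975) = (-400/319 + 866)*(2334 + 4975) = (275854/319)*7309 = 2016216886/319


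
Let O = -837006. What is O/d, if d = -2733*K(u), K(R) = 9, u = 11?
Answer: 279002/8199 ≈ 34.029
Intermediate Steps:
d = -24597 (d = -2733*9 = -24597)
O/d = -837006/(-24597) = -837006*(-1/24597) = 279002/8199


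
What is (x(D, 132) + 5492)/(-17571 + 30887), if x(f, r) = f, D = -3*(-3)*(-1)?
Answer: 5483/13316 ≈ 0.41176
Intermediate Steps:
D = -9 (D = 9*(-1) = -9)
(x(D, 132) + 5492)/(-17571 + 30887) = (-9 + 5492)/(-17571 + 30887) = 5483/13316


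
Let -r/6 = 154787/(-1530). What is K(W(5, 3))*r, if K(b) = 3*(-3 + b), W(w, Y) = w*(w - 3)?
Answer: 1083509/85 ≈ 12747.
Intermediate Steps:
W(w, Y) = w*(-3 + w)
K(b) = -9 + 3*b
r = 154787/255 (r = -928722/(-1530) = -928722*(-1)/1530 = -6*(-154787/1530) = 154787/255 ≈ 607.01)
K(W(5, 3))*r = (-9 + 3*(5*(-3 + 5)))*(154787/255) = (-9 + 3*(5*2))*(154787/255) = (-9 + 3*10)*(154787/255) = (-9 + 30)*(154787/255) = 21*(154787/255) = 1083509/85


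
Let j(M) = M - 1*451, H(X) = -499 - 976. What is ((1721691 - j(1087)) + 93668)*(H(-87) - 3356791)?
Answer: -6094322550318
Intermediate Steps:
H(X) = -1475
j(M) = -451 + M (j(M) = M - 451 = -451 + M)
((1721691 - j(1087)) + 93668)*(H(-87) - 3356791) = ((1721691 - (-451 + 1087)) + 93668)*(-1475 - 3356791) = ((1721691 - 1*636) + 93668)*(-3358266) = ((1721691 - 636) + 93668)*(-3358266) = (1721055 + 93668)*(-3358266) = 1814723*(-3358266) = -6094322550318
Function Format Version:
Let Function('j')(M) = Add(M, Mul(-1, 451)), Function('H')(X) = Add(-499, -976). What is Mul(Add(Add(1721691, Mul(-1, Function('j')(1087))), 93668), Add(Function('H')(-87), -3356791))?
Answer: -6094322550318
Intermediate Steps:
Function('H')(X) = -1475
Function('j')(M) = Add(-451, M) (Function('j')(M) = Add(M, -451) = Add(-451, M))
Mul(Add(Add(1721691, Mul(-1, Function('j')(1087))), 93668), Add(Function('H')(-87), -3356791)) = Mul(Add(Add(1721691, Mul(-1, Add(-451, 1087))), 93668), Add(-1475, -3356791)) = Mul(Add(Add(1721691, Mul(-1, 636)), 93668), -3358266) = Mul(Add(Add(1721691, -636), 93668), -3358266) = Mul(Add(1721055, 93668), -3358266) = Mul(1814723, -3358266) = -6094322550318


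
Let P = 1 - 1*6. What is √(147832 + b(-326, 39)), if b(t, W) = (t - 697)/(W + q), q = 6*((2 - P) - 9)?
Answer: √1330147/3 ≈ 384.44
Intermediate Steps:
P = -5 (P = 1 - 6 = -5)
q = -12 (q = 6*((2 - 1*(-5)) - 9) = 6*((2 + 5) - 9) = 6*(7 - 9) = 6*(-2) = -12)
b(t, W) = (-697 + t)/(-12 + W) (b(t, W) = (t - 697)/(W - 12) = (-697 + t)/(-12 + W))
√(147832 + b(-326, 39)) = √(147832 + (-697 - 326)/(-12 + 39)) = √(147832 - 1023/27) = √(147832 + (1/27)*(-1023)) = √(147832 - 341/9) = √(1330147/9) = √1330147/3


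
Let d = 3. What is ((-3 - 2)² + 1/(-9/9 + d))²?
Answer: 2601/4 ≈ 650.25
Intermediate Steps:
((-3 - 2)² + 1/(-9/9 + d))² = ((-3 - 2)² + 1/(-9/9 + 3))² = ((-5)² + 1/(-9*⅑ + 3))² = (25 + 1/(-1 + 3))² = (25 + 1/2)² = (25 + ½)² = (51/2)² = 2601/4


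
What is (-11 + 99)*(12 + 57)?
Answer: 6072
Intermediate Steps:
(-11 + 99)*(12 + 57) = 88*69 = 6072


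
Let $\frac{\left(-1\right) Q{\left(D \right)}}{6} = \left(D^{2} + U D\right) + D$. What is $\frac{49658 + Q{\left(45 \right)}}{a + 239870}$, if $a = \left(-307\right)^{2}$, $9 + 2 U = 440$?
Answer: $- \frac{20947}{334119} \approx -0.062693$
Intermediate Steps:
$U = \frac{431}{2}$ ($U = - \frac{9}{2} + \frac{1}{2} \cdot 440 = - \frac{9}{2} + 220 = \frac{431}{2} \approx 215.5$)
$Q{\left(D \right)} = - 1299 D - 6 D^{2}$ ($Q{\left(D \right)} = - 6 \left(\left(D^{2} + \frac{431 D}{2}\right) + D\right) = - 6 \left(D^{2} + \frac{433 D}{2}\right) = - 1299 D - 6 D^{2}$)
$a = 94249$
$\frac{49658 + Q{\left(45 \right)}}{a + 239870} = \frac{49658 - 135 \left(433 + 2 \cdot 45\right)}{94249 + 239870} = \frac{49658 - 135 \left(433 + 90\right)}{334119} = \left(49658 - 135 \cdot 523\right) \frac{1}{334119} = \left(49658 - 70605\right) \frac{1}{334119} = \left(-20947\right) \frac{1}{334119} = - \frac{20947}{334119}$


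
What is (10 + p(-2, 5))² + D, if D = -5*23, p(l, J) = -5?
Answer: -90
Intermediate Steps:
D = -115
(10 + p(-2, 5))² + D = (10 - 5)² - 115 = 5² - 115 = 25 - 115 = -90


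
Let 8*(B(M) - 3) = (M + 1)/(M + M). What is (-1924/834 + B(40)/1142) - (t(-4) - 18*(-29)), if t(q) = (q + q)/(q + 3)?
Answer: -162234077623/304776960 ≈ -532.30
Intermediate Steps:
t(q) = 2*q/(3 + q) (t(q) = (2*q)/(3 + q) = 2*q/(3 + q))
B(M) = 3 + (1 + M)/(16*M) (B(M) = 3 + ((M + 1)/(M + M))/8 = 3 + ((1 + M)/((2*M)))/8 = 3 + ((1 + M)*(1/(2*M)))/8 = 3 + ((1 + M)/(2*M))/8 = 3 + (1 + M)/(16*M))
(-1924/834 + B(40)/1142) - (t(-4) - 18*(-29)) = (-1924/834 + ((1/16)*(1 + 49*40)/40)/1142) - (2*(-4)/(3 - 4) - 18*(-29)) = (-1924*1/834 + ((1/16)*(1/40)*(1 + 1960))*(1/1142)) - (2*(-4)/(-1) + 522) = (-962/417 + ((1/16)*(1/40)*1961)*(1/1142)) - (2*(-4)*(-1) + 522) = (-962/417 + (1961/640)*(1/1142)) - (8 + 522) = (-962/417 + 1961/730880) - 1*530 = -702288823/304776960 - 530 = -162234077623/304776960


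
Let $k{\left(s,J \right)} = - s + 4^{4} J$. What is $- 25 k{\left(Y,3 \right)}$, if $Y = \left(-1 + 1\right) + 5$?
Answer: $-19075$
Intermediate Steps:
$Y = 5$ ($Y = 0 + 5 = 5$)
$k{\left(s,J \right)} = - s + 256 J$
$- 25 k{\left(Y,3 \right)} = - 25 \left(\left(-1\right) 5 + 256 \cdot 3\right) = - 25 \left(-5 + 768\right) = \left(-25\right) 763 = -19075$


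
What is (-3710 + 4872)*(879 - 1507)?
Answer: -729736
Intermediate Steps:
(-3710 + 4872)*(879 - 1507) = 1162*(-628) = -729736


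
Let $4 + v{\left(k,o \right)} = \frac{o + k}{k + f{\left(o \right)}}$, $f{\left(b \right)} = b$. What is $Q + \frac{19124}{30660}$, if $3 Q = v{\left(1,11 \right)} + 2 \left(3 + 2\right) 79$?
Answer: $\frac{287938}{1095} \approx 262.96$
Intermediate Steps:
$v{\left(k,o \right)} = -3$ ($v{\left(k,o \right)} = -4 + \frac{o + k}{k + o} = -4 + \frac{k + o}{k + o} = -4 + 1 = -3$)
$Q = \frac{787}{3}$ ($Q = \frac{-3 + 2 \left(3 + 2\right) 79}{3} = \frac{-3 + 2 \cdot 5 \cdot 79}{3} = \frac{-3 + 10 \cdot 79}{3} = \frac{-3 + 790}{3} = \frac{1}{3} \cdot 787 = \frac{787}{3} \approx 262.33$)
$Q + \frac{19124}{30660} = \frac{787}{3} + \frac{19124}{30660} = \frac{787}{3} + 19124 \cdot \frac{1}{30660} = \frac{787}{3} + \frac{683}{1095} = \frac{287938}{1095}$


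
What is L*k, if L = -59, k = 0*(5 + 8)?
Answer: 0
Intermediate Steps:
k = 0 (k = 0*13 = 0)
L*k = -59*0 = 0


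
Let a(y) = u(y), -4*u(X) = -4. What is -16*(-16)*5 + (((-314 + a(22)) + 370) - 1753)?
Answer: -416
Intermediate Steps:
u(X) = 1 (u(X) = -1/4*(-4) = 1)
a(y) = 1
-16*(-16)*5 + (((-314 + a(22)) + 370) - 1753) = -16*(-16)*5 + (((-314 + 1) + 370) - 1753) = 256*5 + ((-313 + 370) - 1753) = 1280 + (57 - 1753) = 1280 - 1696 = -416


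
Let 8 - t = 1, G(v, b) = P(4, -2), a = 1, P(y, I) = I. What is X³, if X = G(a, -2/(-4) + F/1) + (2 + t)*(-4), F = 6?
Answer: -54872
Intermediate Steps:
G(v, b) = -2
t = 7 (t = 8 - 1*1 = 8 - 1 = 7)
X = -38 (X = -2 + (2 + 7)*(-4) = -2 + 9*(-4) = -2 - 36 = -38)
X³ = (-38)³ = -54872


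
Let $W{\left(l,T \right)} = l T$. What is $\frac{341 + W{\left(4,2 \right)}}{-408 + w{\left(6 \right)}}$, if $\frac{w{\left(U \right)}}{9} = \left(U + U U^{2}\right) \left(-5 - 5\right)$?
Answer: $- \frac{349}{20388} \approx -0.017118$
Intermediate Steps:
$W{\left(l,T \right)} = T l$
$w{\left(U \right)} = - 90 U - 90 U^{3}$ ($w{\left(U \right)} = 9 \left(U + U U^{2}\right) \left(-5 - 5\right) = 9 \left(U + U^{3}\right) \left(-10\right) = 9 \left(- 10 U - 10 U^{3}\right) = - 90 U - 90 U^{3}$)
$\frac{341 + W{\left(4,2 \right)}}{-408 + w{\left(6 \right)}} = \frac{341 + 2 \cdot 4}{-408 - 540 \left(1 + 6^{2}\right)} = \frac{341 + 8}{-408 - 540 \left(1 + 36\right)} = \frac{349}{-408 - 540 \cdot 37} = \frac{349}{-408 - 19980} = \frac{349}{-20388} = 349 \left(- \frac{1}{20388}\right) = - \frac{349}{20388}$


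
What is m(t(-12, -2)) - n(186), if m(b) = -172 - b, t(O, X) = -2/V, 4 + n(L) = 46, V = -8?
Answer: -857/4 ≈ -214.25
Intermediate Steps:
n(L) = 42 (n(L) = -4 + 46 = 42)
t(O, X) = ¼ (t(O, X) = -2/(-8) = -2*(-⅛) = ¼)
m(t(-12, -2)) - n(186) = (-172 - 1*¼) - 1*42 = (-172 - ¼) - 42 = -689/4 - 42 = -857/4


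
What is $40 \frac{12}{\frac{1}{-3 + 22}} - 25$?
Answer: $9095$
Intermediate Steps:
$40 \frac{12}{\frac{1}{-3 + 22}} - 25 = 40 \frac{12}{\frac{1}{19}} - 25 = 40 \cdot 12 \frac{1}{\frac{1}{19}} - 25 = 40 \cdot 12 \cdot 19 - 25 = 40 \cdot 228 - 25 = 9120 - 25 = 9095$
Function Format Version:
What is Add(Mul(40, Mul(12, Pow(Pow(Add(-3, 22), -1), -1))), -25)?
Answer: 9095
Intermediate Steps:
Add(Mul(40, Mul(12, Pow(Pow(Add(-3, 22), -1), -1))), -25) = Add(Mul(40, Mul(12, Pow(Pow(19, -1), -1))), -25) = Add(Mul(40, Mul(12, Pow(Rational(1, 19), -1))), -25) = Add(Mul(40, Mul(12, 19)), -25) = Add(Mul(40, 228), -25) = Add(9120, -25) = 9095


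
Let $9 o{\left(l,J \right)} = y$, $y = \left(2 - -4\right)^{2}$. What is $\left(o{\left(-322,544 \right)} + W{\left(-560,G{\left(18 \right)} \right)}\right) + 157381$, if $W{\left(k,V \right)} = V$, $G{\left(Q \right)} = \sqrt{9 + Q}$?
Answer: $157385 + 3 \sqrt{3} \approx 1.5739 \cdot 10^{5}$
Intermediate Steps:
$y = 36$ ($y = \left(2 + 4\right)^{2} = 6^{2} = 36$)
$o{\left(l,J \right)} = 4$ ($o{\left(l,J \right)} = \frac{1}{9} \cdot 36 = 4$)
$\left(o{\left(-322,544 \right)} + W{\left(-560,G{\left(18 \right)} \right)}\right) + 157381 = \left(4 + \sqrt{9 + 18}\right) + 157381 = \left(4 + \sqrt{27}\right) + 157381 = \left(4 + 3 \sqrt{3}\right) + 157381 = 157385 + 3 \sqrt{3}$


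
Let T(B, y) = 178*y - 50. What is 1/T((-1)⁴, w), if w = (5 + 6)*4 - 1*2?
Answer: 1/7426 ≈ 0.00013466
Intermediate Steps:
w = 42 (w = 11*4 - 2 = 44 - 2 = 42)
T(B, y) = -50 + 178*y
1/T((-1)⁴, w) = 1/(-50 + 178*42) = 1/(-50 + 7476) = 1/7426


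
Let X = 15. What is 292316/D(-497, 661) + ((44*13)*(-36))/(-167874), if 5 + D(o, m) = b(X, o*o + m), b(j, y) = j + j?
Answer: 8178795164/699475 ≈ 11693.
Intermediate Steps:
b(j, y) = 2*j
D(o, m) = 25 (D(o, m) = -5 + 2*15 = -5 + 30 = 25)
292316/D(-497, 661) + ((44*13)*(-36))/(-167874) = 292316/25 + ((44*13)*(-36))/(-167874) = 292316*(1/25) + (572*(-36))*(-1/167874) = 292316/25 - 20592*(-1/167874) = 292316/25 + 3432/27979 = 8178795164/699475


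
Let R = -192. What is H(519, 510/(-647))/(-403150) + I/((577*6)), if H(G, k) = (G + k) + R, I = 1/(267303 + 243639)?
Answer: -186669018598493/230695761966506100 ≈ -0.00080916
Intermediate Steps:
I = 1/510942 ≈ 1.9572e-6
H(G, k) = -192 + G + k (H(G, k) = (G + k) - 192 = -192 + G + k)
H(519, 510/(-647))/(-403150) + I/((577*6)) = (-192 + 519 + 510/(-647))/(-403150) + 1/(510942*((577*6))) = (-192 + 519 + 510*(-1/647))*(-1/403150) + (1/510942)/3462 = (-192 + 519 - 510/647)*(-1/403150) + (1/510942)*(1/3462) = (211059/647)*(-1/403150) + 1/1768881204 = -211059/260838050 + 1/1768881204 = -186669018598493/230695761966506100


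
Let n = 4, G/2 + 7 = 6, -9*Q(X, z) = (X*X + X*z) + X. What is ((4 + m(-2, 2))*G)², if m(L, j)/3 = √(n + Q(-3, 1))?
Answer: 196 + 32*√33 ≈ 379.83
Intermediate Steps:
Q(X, z) = -X/9 - X²/9 - X*z/9 (Q(X, z) = -((X*X + X*z) + X)/9 = -((X² + X*z) + X)/9 = -(X + X² + X*z)/9 = -X/9 - X²/9 - X*z/9)
G = -2 (G = -14 + 2*6 = -14 + 12 = -2)
m(L, j) = √33 (m(L, j) = 3*√(4 - ⅑*(-3)*(1 - 3 + 1)) = 3*√(4 - ⅑*(-3)*(-1)) = 3*√(4 - ⅓) = 3*√(11/3) = 3*(√33/3) = √33)
((4 + m(-2, 2))*G)² = ((4 + √33)*(-2))² = (-8 - 2*√33)²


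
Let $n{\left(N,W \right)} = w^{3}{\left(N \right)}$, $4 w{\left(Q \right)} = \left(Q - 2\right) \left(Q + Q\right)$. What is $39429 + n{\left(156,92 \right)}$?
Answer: $1733189225157$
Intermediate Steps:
$w{\left(Q \right)} = \frac{Q \left(-2 + Q\right)}{2}$ ($w{\left(Q \right)} = \frac{\left(Q - 2\right) \left(Q + Q\right)}{4} = \frac{\left(-2 + Q\right) 2 Q}{4} = \frac{2 Q \left(-2 + Q\right)}{4} = \frac{Q \left(-2 + Q\right)}{2}$)
$n{\left(N,W \right)} = \frac{N^{3} \left(-2 + N\right)^{3}}{8}$ ($n{\left(N,W \right)} = \left(\frac{N \left(-2 + N\right)}{2}\right)^{3} = \frac{N^{3} \left(-2 + N\right)^{3}}{8}$)
$39429 + n{\left(156,92 \right)} = 39429 + \frac{156^{3} \left(-2 + 156\right)^{3}}{8} = 39429 + \frac{1}{8} \cdot 3796416 \cdot 154^{3} = 39429 + \frac{1}{8} \cdot 3796416 \cdot 3652264 = 39429 + 1733189185728 = 1733189225157$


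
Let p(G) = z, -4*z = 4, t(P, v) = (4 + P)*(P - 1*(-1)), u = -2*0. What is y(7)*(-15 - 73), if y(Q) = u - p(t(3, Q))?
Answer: -88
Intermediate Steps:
u = 0
t(P, v) = (1 + P)*(4 + P) (t(P, v) = (4 + P)*(P + 1) = (4 + P)*(1 + P) = (1 + P)*(4 + P))
z = -1 (z = -¼*4 = -1)
p(G) = -1
y(Q) = 1 (y(Q) = 0 - 1*(-1) = 0 + 1 = 1)
y(7)*(-15 - 73) = 1*(-15 - 73) = 1*(-88) = -88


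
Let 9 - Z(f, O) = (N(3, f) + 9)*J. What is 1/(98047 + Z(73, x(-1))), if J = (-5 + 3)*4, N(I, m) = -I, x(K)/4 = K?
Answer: 1/98104 ≈ 1.0193e-5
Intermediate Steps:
x(K) = 4*K
J = -8 (J = -2*4 = -8)
Z(f, O) = 57 (Z(f, O) = 9 - (-1*3 + 9)*(-8) = 9 - (-3 + 9)*(-8) = 9 - 6*(-8) = 9 - 1*(-48) = 9 + 48 = 57)
1/(98047 + Z(73, x(-1))) = 1/(98047 + 57) = 1/98104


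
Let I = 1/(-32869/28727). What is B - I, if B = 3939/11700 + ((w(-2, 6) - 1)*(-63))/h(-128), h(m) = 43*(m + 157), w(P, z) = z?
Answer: 11780402143/12296292900 ≈ 0.95805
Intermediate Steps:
h(m) = 6751 + 43*m (h(m) = 43*(157 + m) = 6751 + 43*m)
I = -28727/32869 (I = 1/(-32869*1/28727) = 1/(-32869/28727) = -28727/32869 ≈ -0.87398)
B = 31447/374100 (B = 3939/11700 + ((6 - 1)*(-63))/(6751 + 43*(-128)) = 3939*(1/11700) + (5*(-63))/(6751 - 5504) = 101/300 - 315/1247 = 31447/374100 ≈ 0.084060)
B - I = 31447/374100 - 1*(-28727/32869) = 31447/374100 + 28727/32869 = 11780402143/12296292900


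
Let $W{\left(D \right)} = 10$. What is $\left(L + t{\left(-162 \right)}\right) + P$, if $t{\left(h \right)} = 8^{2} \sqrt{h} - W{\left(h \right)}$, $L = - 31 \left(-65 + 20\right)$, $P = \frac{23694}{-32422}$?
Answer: $\frac{22440388}{16211} + 576 i \sqrt{2} \approx 1384.3 + 814.59 i$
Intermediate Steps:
$P = - \frac{11847}{16211}$ ($P = 23694 \left(- \frac{1}{32422}\right) = - \frac{11847}{16211} \approx -0.7308$)
$L = 1395$ ($L = \left(-31\right) \left(-45\right) = 1395$)
$t{\left(h \right)} = -10 + 64 \sqrt{h}$ ($t{\left(h \right)} = 8^{2} \sqrt{h} - 10 = 64 \sqrt{h} - 10 = -10 + 64 \sqrt{h}$)
$\left(L + t{\left(-162 \right)}\right) + P = \left(1395 - \left(10 - 64 \sqrt{-162}\right)\right) - \frac{11847}{16211} = \left(1395 - \left(10 - 64 \cdot 9 i \sqrt{2}\right)\right) - \frac{11847}{16211} = \left(1395 - \left(10 - 576 i \sqrt{2}\right)\right) - \frac{11847}{16211} = \left(1385 + 576 i \sqrt{2}\right) - \frac{11847}{16211} = \frac{22440388}{16211} + 576 i \sqrt{2}$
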